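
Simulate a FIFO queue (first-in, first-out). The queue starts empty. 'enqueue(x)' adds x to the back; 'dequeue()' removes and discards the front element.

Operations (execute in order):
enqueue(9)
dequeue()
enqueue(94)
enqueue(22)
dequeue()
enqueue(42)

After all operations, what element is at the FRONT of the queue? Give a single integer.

Answer: 22

Derivation:
enqueue(9): queue = [9]
dequeue(): queue = []
enqueue(94): queue = [94]
enqueue(22): queue = [94, 22]
dequeue(): queue = [22]
enqueue(42): queue = [22, 42]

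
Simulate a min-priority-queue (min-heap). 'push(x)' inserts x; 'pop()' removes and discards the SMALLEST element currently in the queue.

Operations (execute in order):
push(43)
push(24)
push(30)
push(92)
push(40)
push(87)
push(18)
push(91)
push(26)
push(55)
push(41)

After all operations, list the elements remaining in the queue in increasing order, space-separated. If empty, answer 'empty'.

push(43): heap contents = [43]
push(24): heap contents = [24, 43]
push(30): heap contents = [24, 30, 43]
push(92): heap contents = [24, 30, 43, 92]
push(40): heap contents = [24, 30, 40, 43, 92]
push(87): heap contents = [24, 30, 40, 43, 87, 92]
push(18): heap contents = [18, 24, 30, 40, 43, 87, 92]
push(91): heap contents = [18, 24, 30, 40, 43, 87, 91, 92]
push(26): heap contents = [18, 24, 26, 30, 40, 43, 87, 91, 92]
push(55): heap contents = [18, 24, 26, 30, 40, 43, 55, 87, 91, 92]
push(41): heap contents = [18, 24, 26, 30, 40, 41, 43, 55, 87, 91, 92]

Answer: 18 24 26 30 40 41 43 55 87 91 92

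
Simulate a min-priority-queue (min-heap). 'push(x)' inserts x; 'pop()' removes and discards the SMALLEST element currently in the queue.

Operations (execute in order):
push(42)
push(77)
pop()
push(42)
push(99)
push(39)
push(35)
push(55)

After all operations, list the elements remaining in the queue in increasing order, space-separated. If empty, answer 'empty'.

push(42): heap contents = [42]
push(77): heap contents = [42, 77]
pop() → 42: heap contents = [77]
push(42): heap contents = [42, 77]
push(99): heap contents = [42, 77, 99]
push(39): heap contents = [39, 42, 77, 99]
push(35): heap contents = [35, 39, 42, 77, 99]
push(55): heap contents = [35, 39, 42, 55, 77, 99]

Answer: 35 39 42 55 77 99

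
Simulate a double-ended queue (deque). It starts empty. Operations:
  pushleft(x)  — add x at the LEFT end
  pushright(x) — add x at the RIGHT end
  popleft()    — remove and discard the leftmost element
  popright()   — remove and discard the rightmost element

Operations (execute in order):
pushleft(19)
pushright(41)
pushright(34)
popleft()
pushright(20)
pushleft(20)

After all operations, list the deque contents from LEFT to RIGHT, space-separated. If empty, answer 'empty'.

pushleft(19): [19]
pushright(41): [19, 41]
pushright(34): [19, 41, 34]
popleft(): [41, 34]
pushright(20): [41, 34, 20]
pushleft(20): [20, 41, 34, 20]

Answer: 20 41 34 20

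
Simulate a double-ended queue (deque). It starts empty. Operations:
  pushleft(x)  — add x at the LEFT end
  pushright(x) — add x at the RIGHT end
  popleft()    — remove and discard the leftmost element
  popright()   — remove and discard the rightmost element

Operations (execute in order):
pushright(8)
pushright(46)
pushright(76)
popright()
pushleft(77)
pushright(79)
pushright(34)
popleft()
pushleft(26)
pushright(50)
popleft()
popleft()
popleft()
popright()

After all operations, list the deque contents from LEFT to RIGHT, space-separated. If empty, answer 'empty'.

pushright(8): [8]
pushright(46): [8, 46]
pushright(76): [8, 46, 76]
popright(): [8, 46]
pushleft(77): [77, 8, 46]
pushright(79): [77, 8, 46, 79]
pushright(34): [77, 8, 46, 79, 34]
popleft(): [8, 46, 79, 34]
pushleft(26): [26, 8, 46, 79, 34]
pushright(50): [26, 8, 46, 79, 34, 50]
popleft(): [8, 46, 79, 34, 50]
popleft(): [46, 79, 34, 50]
popleft(): [79, 34, 50]
popright(): [79, 34]

Answer: 79 34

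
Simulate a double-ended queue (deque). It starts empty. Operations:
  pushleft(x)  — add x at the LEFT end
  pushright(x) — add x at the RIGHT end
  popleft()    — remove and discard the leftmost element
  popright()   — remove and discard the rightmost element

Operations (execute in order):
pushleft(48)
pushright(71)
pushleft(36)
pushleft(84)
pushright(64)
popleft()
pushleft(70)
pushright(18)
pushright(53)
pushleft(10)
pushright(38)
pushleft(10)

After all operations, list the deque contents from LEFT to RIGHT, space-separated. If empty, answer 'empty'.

Answer: 10 10 70 36 48 71 64 18 53 38

Derivation:
pushleft(48): [48]
pushright(71): [48, 71]
pushleft(36): [36, 48, 71]
pushleft(84): [84, 36, 48, 71]
pushright(64): [84, 36, 48, 71, 64]
popleft(): [36, 48, 71, 64]
pushleft(70): [70, 36, 48, 71, 64]
pushright(18): [70, 36, 48, 71, 64, 18]
pushright(53): [70, 36, 48, 71, 64, 18, 53]
pushleft(10): [10, 70, 36, 48, 71, 64, 18, 53]
pushright(38): [10, 70, 36, 48, 71, 64, 18, 53, 38]
pushleft(10): [10, 10, 70, 36, 48, 71, 64, 18, 53, 38]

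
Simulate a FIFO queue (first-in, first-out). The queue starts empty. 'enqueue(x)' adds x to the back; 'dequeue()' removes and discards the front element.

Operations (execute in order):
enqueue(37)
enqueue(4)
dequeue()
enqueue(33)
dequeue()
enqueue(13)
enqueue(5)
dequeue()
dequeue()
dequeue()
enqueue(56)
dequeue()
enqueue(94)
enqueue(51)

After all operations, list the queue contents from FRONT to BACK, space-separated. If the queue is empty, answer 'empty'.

enqueue(37): [37]
enqueue(4): [37, 4]
dequeue(): [4]
enqueue(33): [4, 33]
dequeue(): [33]
enqueue(13): [33, 13]
enqueue(5): [33, 13, 5]
dequeue(): [13, 5]
dequeue(): [5]
dequeue(): []
enqueue(56): [56]
dequeue(): []
enqueue(94): [94]
enqueue(51): [94, 51]

Answer: 94 51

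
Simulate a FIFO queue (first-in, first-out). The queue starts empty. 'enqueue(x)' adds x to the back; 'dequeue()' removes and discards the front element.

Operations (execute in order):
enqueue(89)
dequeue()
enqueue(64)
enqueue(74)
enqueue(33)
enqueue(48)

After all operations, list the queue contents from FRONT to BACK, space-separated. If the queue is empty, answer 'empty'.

enqueue(89): [89]
dequeue(): []
enqueue(64): [64]
enqueue(74): [64, 74]
enqueue(33): [64, 74, 33]
enqueue(48): [64, 74, 33, 48]

Answer: 64 74 33 48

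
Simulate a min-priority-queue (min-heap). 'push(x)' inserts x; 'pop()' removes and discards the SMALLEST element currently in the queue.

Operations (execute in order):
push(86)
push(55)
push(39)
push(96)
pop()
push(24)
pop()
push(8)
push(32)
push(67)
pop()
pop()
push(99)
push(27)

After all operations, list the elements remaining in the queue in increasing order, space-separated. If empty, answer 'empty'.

push(86): heap contents = [86]
push(55): heap contents = [55, 86]
push(39): heap contents = [39, 55, 86]
push(96): heap contents = [39, 55, 86, 96]
pop() → 39: heap contents = [55, 86, 96]
push(24): heap contents = [24, 55, 86, 96]
pop() → 24: heap contents = [55, 86, 96]
push(8): heap contents = [8, 55, 86, 96]
push(32): heap contents = [8, 32, 55, 86, 96]
push(67): heap contents = [8, 32, 55, 67, 86, 96]
pop() → 8: heap contents = [32, 55, 67, 86, 96]
pop() → 32: heap contents = [55, 67, 86, 96]
push(99): heap contents = [55, 67, 86, 96, 99]
push(27): heap contents = [27, 55, 67, 86, 96, 99]

Answer: 27 55 67 86 96 99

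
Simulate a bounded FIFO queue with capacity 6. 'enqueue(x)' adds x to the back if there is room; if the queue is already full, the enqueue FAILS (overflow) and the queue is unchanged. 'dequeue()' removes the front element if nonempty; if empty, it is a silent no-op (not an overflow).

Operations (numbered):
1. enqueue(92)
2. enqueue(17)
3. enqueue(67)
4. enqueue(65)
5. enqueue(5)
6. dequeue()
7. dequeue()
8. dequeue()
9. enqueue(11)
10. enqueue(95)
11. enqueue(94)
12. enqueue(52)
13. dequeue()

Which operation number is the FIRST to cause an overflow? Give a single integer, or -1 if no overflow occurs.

1. enqueue(92): size=1
2. enqueue(17): size=2
3. enqueue(67): size=3
4. enqueue(65): size=4
5. enqueue(5): size=5
6. dequeue(): size=4
7. dequeue(): size=3
8. dequeue(): size=2
9. enqueue(11): size=3
10. enqueue(95): size=4
11. enqueue(94): size=5
12. enqueue(52): size=6
13. dequeue(): size=5

Answer: -1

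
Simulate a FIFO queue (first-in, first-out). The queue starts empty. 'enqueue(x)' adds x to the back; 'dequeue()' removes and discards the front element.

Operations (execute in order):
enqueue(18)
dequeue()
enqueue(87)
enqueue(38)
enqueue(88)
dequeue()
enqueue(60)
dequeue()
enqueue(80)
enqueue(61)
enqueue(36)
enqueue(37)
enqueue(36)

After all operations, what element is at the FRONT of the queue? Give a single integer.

Answer: 88

Derivation:
enqueue(18): queue = [18]
dequeue(): queue = []
enqueue(87): queue = [87]
enqueue(38): queue = [87, 38]
enqueue(88): queue = [87, 38, 88]
dequeue(): queue = [38, 88]
enqueue(60): queue = [38, 88, 60]
dequeue(): queue = [88, 60]
enqueue(80): queue = [88, 60, 80]
enqueue(61): queue = [88, 60, 80, 61]
enqueue(36): queue = [88, 60, 80, 61, 36]
enqueue(37): queue = [88, 60, 80, 61, 36, 37]
enqueue(36): queue = [88, 60, 80, 61, 36, 37, 36]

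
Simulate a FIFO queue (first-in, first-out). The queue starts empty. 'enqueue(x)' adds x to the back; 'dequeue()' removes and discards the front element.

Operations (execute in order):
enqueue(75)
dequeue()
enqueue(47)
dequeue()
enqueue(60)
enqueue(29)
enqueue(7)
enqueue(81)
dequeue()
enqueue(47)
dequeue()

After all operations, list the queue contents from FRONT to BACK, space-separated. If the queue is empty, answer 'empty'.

Answer: 7 81 47

Derivation:
enqueue(75): [75]
dequeue(): []
enqueue(47): [47]
dequeue(): []
enqueue(60): [60]
enqueue(29): [60, 29]
enqueue(7): [60, 29, 7]
enqueue(81): [60, 29, 7, 81]
dequeue(): [29, 7, 81]
enqueue(47): [29, 7, 81, 47]
dequeue(): [7, 81, 47]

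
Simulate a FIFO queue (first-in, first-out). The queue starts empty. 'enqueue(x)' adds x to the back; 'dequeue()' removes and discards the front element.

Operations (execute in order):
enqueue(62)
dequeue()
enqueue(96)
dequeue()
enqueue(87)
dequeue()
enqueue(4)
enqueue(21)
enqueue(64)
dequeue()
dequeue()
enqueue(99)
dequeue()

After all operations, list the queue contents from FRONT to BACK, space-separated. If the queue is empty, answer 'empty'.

Answer: 99

Derivation:
enqueue(62): [62]
dequeue(): []
enqueue(96): [96]
dequeue(): []
enqueue(87): [87]
dequeue(): []
enqueue(4): [4]
enqueue(21): [4, 21]
enqueue(64): [4, 21, 64]
dequeue(): [21, 64]
dequeue(): [64]
enqueue(99): [64, 99]
dequeue(): [99]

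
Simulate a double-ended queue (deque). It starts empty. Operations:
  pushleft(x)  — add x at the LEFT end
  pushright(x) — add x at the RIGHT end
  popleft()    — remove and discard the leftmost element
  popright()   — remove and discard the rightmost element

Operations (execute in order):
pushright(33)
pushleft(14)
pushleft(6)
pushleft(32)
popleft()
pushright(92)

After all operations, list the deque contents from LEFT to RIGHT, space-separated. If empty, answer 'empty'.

pushright(33): [33]
pushleft(14): [14, 33]
pushleft(6): [6, 14, 33]
pushleft(32): [32, 6, 14, 33]
popleft(): [6, 14, 33]
pushright(92): [6, 14, 33, 92]

Answer: 6 14 33 92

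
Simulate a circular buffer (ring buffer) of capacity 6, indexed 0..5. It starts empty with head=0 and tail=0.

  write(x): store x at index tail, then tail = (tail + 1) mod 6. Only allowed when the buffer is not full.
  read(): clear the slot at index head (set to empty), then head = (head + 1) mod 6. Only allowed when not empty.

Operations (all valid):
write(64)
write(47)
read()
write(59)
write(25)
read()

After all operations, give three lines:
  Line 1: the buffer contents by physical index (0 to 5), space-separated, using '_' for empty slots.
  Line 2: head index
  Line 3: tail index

Answer: _ _ 59 25 _ _
2
4

Derivation:
write(64): buf=[64 _ _ _ _ _], head=0, tail=1, size=1
write(47): buf=[64 47 _ _ _ _], head=0, tail=2, size=2
read(): buf=[_ 47 _ _ _ _], head=1, tail=2, size=1
write(59): buf=[_ 47 59 _ _ _], head=1, tail=3, size=2
write(25): buf=[_ 47 59 25 _ _], head=1, tail=4, size=3
read(): buf=[_ _ 59 25 _ _], head=2, tail=4, size=2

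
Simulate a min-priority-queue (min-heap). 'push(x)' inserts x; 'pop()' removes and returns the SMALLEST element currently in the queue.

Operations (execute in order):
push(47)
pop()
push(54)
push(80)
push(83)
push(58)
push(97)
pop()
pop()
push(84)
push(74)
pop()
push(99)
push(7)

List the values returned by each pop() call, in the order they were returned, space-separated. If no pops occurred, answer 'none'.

Answer: 47 54 58 74

Derivation:
push(47): heap contents = [47]
pop() → 47: heap contents = []
push(54): heap contents = [54]
push(80): heap contents = [54, 80]
push(83): heap contents = [54, 80, 83]
push(58): heap contents = [54, 58, 80, 83]
push(97): heap contents = [54, 58, 80, 83, 97]
pop() → 54: heap contents = [58, 80, 83, 97]
pop() → 58: heap contents = [80, 83, 97]
push(84): heap contents = [80, 83, 84, 97]
push(74): heap contents = [74, 80, 83, 84, 97]
pop() → 74: heap contents = [80, 83, 84, 97]
push(99): heap contents = [80, 83, 84, 97, 99]
push(7): heap contents = [7, 80, 83, 84, 97, 99]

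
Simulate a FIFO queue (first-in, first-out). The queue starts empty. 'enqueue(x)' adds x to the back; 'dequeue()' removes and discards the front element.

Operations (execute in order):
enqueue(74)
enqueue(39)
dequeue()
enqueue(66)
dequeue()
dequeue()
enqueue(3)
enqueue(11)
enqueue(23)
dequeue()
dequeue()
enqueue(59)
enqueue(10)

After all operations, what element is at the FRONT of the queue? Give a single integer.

enqueue(74): queue = [74]
enqueue(39): queue = [74, 39]
dequeue(): queue = [39]
enqueue(66): queue = [39, 66]
dequeue(): queue = [66]
dequeue(): queue = []
enqueue(3): queue = [3]
enqueue(11): queue = [3, 11]
enqueue(23): queue = [3, 11, 23]
dequeue(): queue = [11, 23]
dequeue(): queue = [23]
enqueue(59): queue = [23, 59]
enqueue(10): queue = [23, 59, 10]

Answer: 23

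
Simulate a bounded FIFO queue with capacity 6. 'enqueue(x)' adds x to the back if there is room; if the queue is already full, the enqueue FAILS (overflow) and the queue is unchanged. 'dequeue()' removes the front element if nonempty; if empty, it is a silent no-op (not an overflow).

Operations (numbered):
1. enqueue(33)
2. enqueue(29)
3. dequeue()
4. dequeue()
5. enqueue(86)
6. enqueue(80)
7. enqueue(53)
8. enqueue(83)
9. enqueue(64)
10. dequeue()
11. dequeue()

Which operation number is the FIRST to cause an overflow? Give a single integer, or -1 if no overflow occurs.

1. enqueue(33): size=1
2. enqueue(29): size=2
3. dequeue(): size=1
4. dequeue(): size=0
5. enqueue(86): size=1
6. enqueue(80): size=2
7. enqueue(53): size=3
8. enqueue(83): size=4
9. enqueue(64): size=5
10. dequeue(): size=4
11. dequeue(): size=3

Answer: -1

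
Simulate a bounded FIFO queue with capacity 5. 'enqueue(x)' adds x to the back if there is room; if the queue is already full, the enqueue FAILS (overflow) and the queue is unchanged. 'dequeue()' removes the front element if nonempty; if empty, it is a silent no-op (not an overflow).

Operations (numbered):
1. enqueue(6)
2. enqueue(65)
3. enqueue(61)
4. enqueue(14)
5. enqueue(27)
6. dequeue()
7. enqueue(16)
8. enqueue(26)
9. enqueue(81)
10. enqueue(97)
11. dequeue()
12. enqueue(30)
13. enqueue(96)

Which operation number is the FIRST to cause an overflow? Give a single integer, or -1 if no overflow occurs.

1. enqueue(6): size=1
2. enqueue(65): size=2
3. enqueue(61): size=3
4. enqueue(14): size=4
5. enqueue(27): size=5
6. dequeue(): size=4
7. enqueue(16): size=5
8. enqueue(26): size=5=cap → OVERFLOW (fail)
9. enqueue(81): size=5=cap → OVERFLOW (fail)
10. enqueue(97): size=5=cap → OVERFLOW (fail)
11. dequeue(): size=4
12. enqueue(30): size=5
13. enqueue(96): size=5=cap → OVERFLOW (fail)

Answer: 8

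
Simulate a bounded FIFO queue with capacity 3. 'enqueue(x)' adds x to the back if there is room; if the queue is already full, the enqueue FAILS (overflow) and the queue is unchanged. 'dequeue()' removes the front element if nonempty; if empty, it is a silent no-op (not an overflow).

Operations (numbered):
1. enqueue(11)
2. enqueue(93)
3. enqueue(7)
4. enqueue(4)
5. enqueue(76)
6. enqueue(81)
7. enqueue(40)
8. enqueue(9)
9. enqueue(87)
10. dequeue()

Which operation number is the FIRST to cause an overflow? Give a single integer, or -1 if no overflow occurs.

Answer: 4

Derivation:
1. enqueue(11): size=1
2. enqueue(93): size=2
3. enqueue(7): size=3
4. enqueue(4): size=3=cap → OVERFLOW (fail)
5. enqueue(76): size=3=cap → OVERFLOW (fail)
6. enqueue(81): size=3=cap → OVERFLOW (fail)
7. enqueue(40): size=3=cap → OVERFLOW (fail)
8. enqueue(9): size=3=cap → OVERFLOW (fail)
9. enqueue(87): size=3=cap → OVERFLOW (fail)
10. dequeue(): size=2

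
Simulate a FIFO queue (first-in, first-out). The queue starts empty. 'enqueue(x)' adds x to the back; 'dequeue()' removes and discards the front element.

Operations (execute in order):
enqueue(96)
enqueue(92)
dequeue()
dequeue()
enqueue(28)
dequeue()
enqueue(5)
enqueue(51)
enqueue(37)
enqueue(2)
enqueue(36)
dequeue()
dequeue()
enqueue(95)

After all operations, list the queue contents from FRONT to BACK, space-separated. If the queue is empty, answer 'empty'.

Answer: 37 2 36 95

Derivation:
enqueue(96): [96]
enqueue(92): [96, 92]
dequeue(): [92]
dequeue(): []
enqueue(28): [28]
dequeue(): []
enqueue(5): [5]
enqueue(51): [5, 51]
enqueue(37): [5, 51, 37]
enqueue(2): [5, 51, 37, 2]
enqueue(36): [5, 51, 37, 2, 36]
dequeue(): [51, 37, 2, 36]
dequeue(): [37, 2, 36]
enqueue(95): [37, 2, 36, 95]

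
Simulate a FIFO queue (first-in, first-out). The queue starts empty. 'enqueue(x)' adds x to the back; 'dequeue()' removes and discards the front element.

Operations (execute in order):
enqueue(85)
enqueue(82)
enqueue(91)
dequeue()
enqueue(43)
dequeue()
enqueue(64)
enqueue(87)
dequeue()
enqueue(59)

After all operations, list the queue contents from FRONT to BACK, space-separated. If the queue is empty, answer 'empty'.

Answer: 43 64 87 59

Derivation:
enqueue(85): [85]
enqueue(82): [85, 82]
enqueue(91): [85, 82, 91]
dequeue(): [82, 91]
enqueue(43): [82, 91, 43]
dequeue(): [91, 43]
enqueue(64): [91, 43, 64]
enqueue(87): [91, 43, 64, 87]
dequeue(): [43, 64, 87]
enqueue(59): [43, 64, 87, 59]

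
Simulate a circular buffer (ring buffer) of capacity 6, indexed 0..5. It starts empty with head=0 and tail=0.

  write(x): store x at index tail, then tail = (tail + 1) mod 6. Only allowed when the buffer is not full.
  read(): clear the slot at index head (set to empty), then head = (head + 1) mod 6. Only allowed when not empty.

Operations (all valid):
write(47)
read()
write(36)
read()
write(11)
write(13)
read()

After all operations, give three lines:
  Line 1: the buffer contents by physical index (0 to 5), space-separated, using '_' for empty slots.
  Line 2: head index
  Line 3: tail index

write(47): buf=[47 _ _ _ _ _], head=0, tail=1, size=1
read(): buf=[_ _ _ _ _ _], head=1, tail=1, size=0
write(36): buf=[_ 36 _ _ _ _], head=1, tail=2, size=1
read(): buf=[_ _ _ _ _ _], head=2, tail=2, size=0
write(11): buf=[_ _ 11 _ _ _], head=2, tail=3, size=1
write(13): buf=[_ _ 11 13 _ _], head=2, tail=4, size=2
read(): buf=[_ _ _ 13 _ _], head=3, tail=4, size=1

Answer: _ _ _ 13 _ _
3
4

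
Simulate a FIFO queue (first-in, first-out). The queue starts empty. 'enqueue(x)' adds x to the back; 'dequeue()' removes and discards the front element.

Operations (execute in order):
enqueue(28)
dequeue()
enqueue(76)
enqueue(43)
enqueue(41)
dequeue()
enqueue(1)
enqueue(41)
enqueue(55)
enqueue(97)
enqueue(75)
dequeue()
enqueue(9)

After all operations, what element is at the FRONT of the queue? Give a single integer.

enqueue(28): queue = [28]
dequeue(): queue = []
enqueue(76): queue = [76]
enqueue(43): queue = [76, 43]
enqueue(41): queue = [76, 43, 41]
dequeue(): queue = [43, 41]
enqueue(1): queue = [43, 41, 1]
enqueue(41): queue = [43, 41, 1, 41]
enqueue(55): queue = [43, 41, 1, 41, 55]
enqueue(97): queue = [43, 41, 1, 41, 55, 97]
enqueue(75): queue = [43, 41, 1, 41, 55, 97, 75]
dequeue(): queue = [41, 1, 41, 55, 97, 75]
enqueue(9): queue = [41, 1, 41, 55, 97, 75, 9]

Answer: 41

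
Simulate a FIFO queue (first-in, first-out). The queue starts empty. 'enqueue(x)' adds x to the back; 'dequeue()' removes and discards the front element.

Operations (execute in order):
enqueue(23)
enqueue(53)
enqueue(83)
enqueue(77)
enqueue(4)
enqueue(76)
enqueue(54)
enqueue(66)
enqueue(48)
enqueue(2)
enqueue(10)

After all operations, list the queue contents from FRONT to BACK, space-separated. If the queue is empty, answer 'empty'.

enqueue(23): [23]
enqueue(53): [23, 53]
enqueue(83): [23, 53, 83]
enqueue(77): [23, 53, 83, 77]
enqueue(4): [23, 53, 83, 77, 4]
enqueue(76): [23, 53, 83, 77, 4, 76]
enqueue(54): [23, 53, 83, 77, 4, 76, 54]
enqueue(66): [23, 53, 83, 77, 4, 76, 54, 66]
enqueue(48): [23, 53, 83, 77, 4, 76, 54, 66, 48]
enqueue(2): [23, 53, 83, 77, 4, 76, 54, 66, 48, 2]
enqueue(10): [23, 53, 83, 77, 4, 76, 54, 66, 48, 2, 10]

Answer: 23 53 83 77 4 76 54 66 48 2 10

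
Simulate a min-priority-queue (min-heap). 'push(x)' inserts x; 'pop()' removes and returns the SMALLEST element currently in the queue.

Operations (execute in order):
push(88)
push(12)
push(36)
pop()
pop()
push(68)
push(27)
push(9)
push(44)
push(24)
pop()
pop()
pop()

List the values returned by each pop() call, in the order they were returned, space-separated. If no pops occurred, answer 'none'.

Answer: 12 36 9 24 27

Derivation:
push(88): heap contents = [88]
push(12): heap contents = [12, 88]
push(36): heap contents = [12, 36, 88]
pop() → 12: heap contents = [36, 88]
pop() → 36: heap contents = [88]
push(68): heap contents = [68, 88]
push(27): heap contents = [27, 68, 88]
push(9): heap contents = [9, 27, 68, 88]
push(44): heap contents = [9, 27, 44, 68, 88]
push(24): heap contents = [9, 24, 27, 44, 68, 88]
pop() → 9: heap contents = [24, 27, 44, 68, 88]
pop() → 24: heap contents = [27, 44, 68, 88]
pop() → 27: heap contents = [44, 68, 88]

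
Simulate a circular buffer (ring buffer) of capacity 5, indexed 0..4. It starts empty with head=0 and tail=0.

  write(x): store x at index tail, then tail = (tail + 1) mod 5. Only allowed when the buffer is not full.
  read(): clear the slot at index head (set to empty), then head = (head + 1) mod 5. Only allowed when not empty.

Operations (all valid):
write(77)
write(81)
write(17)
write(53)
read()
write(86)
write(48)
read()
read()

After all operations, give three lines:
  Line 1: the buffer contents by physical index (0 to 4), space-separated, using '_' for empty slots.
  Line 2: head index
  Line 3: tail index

Answer: 48 _ _ 53 86
3
1

Derivation:
write(77): buf=[77 _ _ _ _], head=0, tail=1, size=1
write(81): buf=[77 81 _ _ _], head=0, tail=2, size=2
write(17): buf=[77 81 17 _ _], head=0, tail=3, size=3
write(53): buf=[77 81 17 53 _], head=0, tail=4, size=4
read(): buf=[_ 81 17 53 _], head=1, tail=4, size=3
write(86): buf=[_ 81 17 53 86], head=1, tail=0, size=4
write(48): buf=[48 81 17 53 86], head=1, tail=1, size=5
read(): buf=[48 _ 17 53 86], head=2, tail=1, size=4
read(): buf=[48 _ _ 53 86], head=3, tail=1, size=3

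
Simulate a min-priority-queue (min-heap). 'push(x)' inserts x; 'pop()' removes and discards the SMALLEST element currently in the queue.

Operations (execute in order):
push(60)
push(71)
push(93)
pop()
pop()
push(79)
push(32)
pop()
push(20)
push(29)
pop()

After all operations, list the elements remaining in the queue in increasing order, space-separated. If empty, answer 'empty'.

Answer: 29 79 93

Derivation:
push(60): heap contents = [60]
push(71): heap contents = [60, 71]
push(93): heap contents = [60, 71, 93]
pop() → 60: heap contents = [71, 93]
pop() → 71: heap contents = [93]
push(79): heap contents = [79, 93]
push(32): heap contents = [32, 79, 93]
pop() → 32: heap contents = [79, 93]
push(20): heap contents = [20, 79, 93]
push(29): heap contents = [20, 29, 79, 93]
pop() → 20: heap contents = [29, 79, 93]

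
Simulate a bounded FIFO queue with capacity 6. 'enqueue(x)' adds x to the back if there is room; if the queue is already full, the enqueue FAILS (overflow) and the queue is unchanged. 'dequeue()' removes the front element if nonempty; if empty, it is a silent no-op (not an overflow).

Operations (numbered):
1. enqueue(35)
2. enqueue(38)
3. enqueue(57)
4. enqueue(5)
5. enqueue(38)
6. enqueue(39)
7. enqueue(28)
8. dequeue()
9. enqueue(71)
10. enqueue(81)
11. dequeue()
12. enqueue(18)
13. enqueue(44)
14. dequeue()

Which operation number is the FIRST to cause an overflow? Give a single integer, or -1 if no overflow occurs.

1. enqueue(35): size=1
2. enqueue(38): size=2
3. enqueue(57): size=3
4. enqueue(5): size=4
5. enqueue(38): size=5
6. enqueue(39): size=6
7. enqueue(28): size=6=cap → OVERFLOW (fail)
8. dequeue(): size=5
9. enqueue(71): size=6
10. enqueue(81): size=6=cap → OVERFLOW (fail)
11. dequeue(): size=5
12. enqueue(18): size=6
13. enqueue(44): size=6=cap → OVERFLOW (fail)
14. dequeue(): size=5

Answer: 7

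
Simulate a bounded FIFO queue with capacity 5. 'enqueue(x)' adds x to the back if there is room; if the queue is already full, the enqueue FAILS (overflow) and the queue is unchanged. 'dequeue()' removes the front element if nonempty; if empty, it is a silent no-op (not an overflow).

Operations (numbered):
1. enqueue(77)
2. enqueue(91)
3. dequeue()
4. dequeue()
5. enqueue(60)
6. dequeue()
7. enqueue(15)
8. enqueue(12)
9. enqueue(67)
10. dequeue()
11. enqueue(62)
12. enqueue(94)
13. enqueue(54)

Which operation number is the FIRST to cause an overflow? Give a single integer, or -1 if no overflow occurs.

1. enqueue(77): size=1
2. enqueue(91): size=2
3. dequeue(): size=1
4. dequeue(): size=0
5. enqueue(60): size=1
6. dequeue(): size=0
7. enqueue(15): size=1
8. enqueue(12): size=2
9. enqueue(67): size=3
10. dequeue(): size=2
11. enqueue(62): size=3
12. enqueue(94): size=4
13. enqueue(54): size=5

Answer: -1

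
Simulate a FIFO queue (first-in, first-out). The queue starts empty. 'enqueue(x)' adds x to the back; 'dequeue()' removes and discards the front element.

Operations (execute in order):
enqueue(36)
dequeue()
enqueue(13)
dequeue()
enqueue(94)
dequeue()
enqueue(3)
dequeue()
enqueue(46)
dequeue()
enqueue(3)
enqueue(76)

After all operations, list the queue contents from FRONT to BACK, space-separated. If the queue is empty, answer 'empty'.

Answer: 3 76

Derivation:
enqueue(36): [36]
dequeue(): []
enqueue(13): [13]
dequeue(): []
enqueue(94): [94]
dequeue(): []
enqueue(3): [3]
dequeue(): []
enqueue(46): [46]
dequeue(): []
enqueue(3): [3]
enqueue(76): [3, 76]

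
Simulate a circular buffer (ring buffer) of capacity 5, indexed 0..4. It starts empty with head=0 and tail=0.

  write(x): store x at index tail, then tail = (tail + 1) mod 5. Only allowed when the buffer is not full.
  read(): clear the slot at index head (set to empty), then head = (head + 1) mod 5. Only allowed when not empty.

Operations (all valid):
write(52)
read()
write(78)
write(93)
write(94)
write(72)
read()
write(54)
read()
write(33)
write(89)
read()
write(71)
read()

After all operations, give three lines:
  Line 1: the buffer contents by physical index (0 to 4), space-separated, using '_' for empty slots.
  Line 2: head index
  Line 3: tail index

Answer: 54 33 89 71 _
0
4

Derivation:
write(52): buf=[52 _ _ _ _], head=0, tail=1, size=1
read(): buf=[_ _ _ _ _], head=1, tail=1, size=0
write(78): buf=[_ 78 _ _ _], head=1, tail=2, size=1
write(93): buf=[_ 78 93 _ _], head=1, tail=3, size=2
write(94): buf=[_ 78 93 94 _], head=1, tail=4, size=3
write(72): buf=[_ 78 93 94 72], head=1, tail=0, size=4
read(): buf=[_ _ 93 94 72], head=2, tail=0, size=3
write(54): buf=[54 _ 93 94 72], head=2, tail=1, size=4
read(): buf=[54 _ _ 94 72], head=3, tail=1, size=3
write(33): buf=[54 33 _ 94 72], head=3, tail=2, size=4
write(89): buf=[54 33 89 94 72], head=3, tail=3, size=5
read(): buf=[54 33 89 _ 72], head=4, tail=3, size=4
write(71): buf=[54 33 89 71 72], head=4, tail=4, size=5
read(): buf=[54 33 89 71 _], head=0, tail=4, size=4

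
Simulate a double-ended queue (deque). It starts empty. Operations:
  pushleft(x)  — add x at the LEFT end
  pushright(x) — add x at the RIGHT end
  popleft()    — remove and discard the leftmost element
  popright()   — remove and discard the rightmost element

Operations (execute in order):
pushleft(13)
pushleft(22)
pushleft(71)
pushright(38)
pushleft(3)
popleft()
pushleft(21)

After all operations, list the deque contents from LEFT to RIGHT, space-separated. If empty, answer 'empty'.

Answer: 21 71 22 13 38

Derivation:
pushleft(13): [13]
pushleft(22): [22, 13]
pushleft(71): [71, 22, 13]
pushright(38): [71, 22, 13, 38]
pushleft(3): [3, 71, 22, 13, 38]
popleft(): [71, 22, 13, 38]
pushleft(21): [21, 71, 22, 13, 38]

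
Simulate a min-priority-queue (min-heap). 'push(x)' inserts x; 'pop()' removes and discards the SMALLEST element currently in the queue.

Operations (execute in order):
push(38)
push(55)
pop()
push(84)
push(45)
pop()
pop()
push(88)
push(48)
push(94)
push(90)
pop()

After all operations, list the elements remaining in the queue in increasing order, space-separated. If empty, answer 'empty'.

Answer: 84 88 90 94

Derivation:
push(38): heap contents = [38]
push(55): heap contents = [38, 55]
pop() → 38: heap contents = [55]
push(84): heap contents = [55, 84]
push(45): heap contents = [45, 55, 84]
pop() → 45: heap contents = [55, 84]
pop() → 55: heap contents = [84]
push(88): heap contents = [84, 88]
push(48): heap contents = [48, 84, 88]
push(94): heap contents = [48, 84, 88, 94]
push(90): heap contents = [48, 84, 88, 90, 94]
pop() → 48: heap contents = [84, 88, 90, 94]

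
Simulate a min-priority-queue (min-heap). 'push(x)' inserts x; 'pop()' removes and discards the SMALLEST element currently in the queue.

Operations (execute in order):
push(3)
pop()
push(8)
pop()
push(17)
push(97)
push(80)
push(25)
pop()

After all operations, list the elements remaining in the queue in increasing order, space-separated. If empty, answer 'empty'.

Answer: 25 80 97

Derivation:
push(3): heap contents = [3]
pop() → 3: heap contents = []
push(8): heap contents = [8]
pop() → 8: heap contents = []
push(17): heap contents = [17]
push(97): heap contents = [17, 97]
push(80): heap contents = [17, 80, 97]
push(25): heap contents = [17, 25, 80, 97]
pop() → 17: heap contents = [25, 80, 97]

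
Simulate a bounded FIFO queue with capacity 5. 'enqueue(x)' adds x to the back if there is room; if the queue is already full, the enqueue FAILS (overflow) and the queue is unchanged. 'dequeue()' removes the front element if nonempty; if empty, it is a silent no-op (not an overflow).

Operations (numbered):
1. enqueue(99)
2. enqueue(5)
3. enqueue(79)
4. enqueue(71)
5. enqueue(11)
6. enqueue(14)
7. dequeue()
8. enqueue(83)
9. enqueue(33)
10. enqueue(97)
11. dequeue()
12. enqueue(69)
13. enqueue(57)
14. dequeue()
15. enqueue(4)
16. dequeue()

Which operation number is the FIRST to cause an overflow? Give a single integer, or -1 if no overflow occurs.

Answer: 6

Derivation:
1. enqueue(99): size=1
2. enqueue(5): size=2
3. enqueue(79): size=3
4. enqueue(71): size=4
5. enqueue(11): size=5
6. enqueue(14): size=5=cap → OVERFLOW (fail)
7. dequeue(): size=4
8. enqueue(83): size=5
9. enqueue(33): size=5=cap → OVERFLOW (fail)
10. enqueue(97): size=5=cap → OVERFLOW (fail)
11. dequeue(): size=4
12. enqueue(69): size=5
13. enqueue(57): size=5=cap → OVERFLOW (fail)
14. dequeue(): size=4
15. enqueue(4): size=5
16. dequeue(): size=4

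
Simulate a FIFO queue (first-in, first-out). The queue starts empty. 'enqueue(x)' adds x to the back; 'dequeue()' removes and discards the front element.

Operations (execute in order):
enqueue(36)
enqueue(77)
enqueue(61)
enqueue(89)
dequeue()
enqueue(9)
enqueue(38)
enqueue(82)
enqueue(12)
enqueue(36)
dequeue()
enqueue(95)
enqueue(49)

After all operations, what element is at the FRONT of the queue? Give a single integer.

enqueue(36): queue = [36]
enqueue(77): queue = [36, 77]
enqueue(61): queue = [36, 77, 61]
enqueue(89): queue = [36, 77, 61, 89]
dequeue(): queue = [77, 61, 89]
enqueue(9): queue = [77, 61, 89, 9]
enqueue(38): queue = [77, 61, 89, 9, 38]
enqueue(82): queue = [77, 61, 89, 9, 38, 82]
enqueue(12): queue = [77, 61, 89, 9, 38, 82, 12]
enqueue(36): queue = [77, 61, 89, 9, 38, 82, 12, 36]
dequeue(): queue = [61, 89, 9, 38, 82, 12, 36]
enqueue(95): queue = [61, 89, 9, 38, 82, 12, 36, 95]
enqueue(49): queue = [61, 89, 9, 38, 82, 12, 36, 95, 49]

Answer: 61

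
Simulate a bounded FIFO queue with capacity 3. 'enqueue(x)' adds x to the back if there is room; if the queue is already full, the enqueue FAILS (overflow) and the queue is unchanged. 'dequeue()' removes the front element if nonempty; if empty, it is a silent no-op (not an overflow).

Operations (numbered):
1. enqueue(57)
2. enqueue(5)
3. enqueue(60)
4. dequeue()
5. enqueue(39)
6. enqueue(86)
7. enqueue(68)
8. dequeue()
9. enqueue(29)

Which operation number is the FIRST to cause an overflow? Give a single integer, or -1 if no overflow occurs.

Answer: 6

Derivation:
1. enqueue(57): size=1
2. enqueue(5): size=2
3. enqueue(60): size=3
4. dequeue(): size=2
5. enqueue(39): size=3
6. enqueue(86): size=3=cap → OVERFLOW (fail)
7. enqueue(68): size=3=cap → OVERFLOW (fail)
8. dequeue(): size=2
9. enqueue(29): size=3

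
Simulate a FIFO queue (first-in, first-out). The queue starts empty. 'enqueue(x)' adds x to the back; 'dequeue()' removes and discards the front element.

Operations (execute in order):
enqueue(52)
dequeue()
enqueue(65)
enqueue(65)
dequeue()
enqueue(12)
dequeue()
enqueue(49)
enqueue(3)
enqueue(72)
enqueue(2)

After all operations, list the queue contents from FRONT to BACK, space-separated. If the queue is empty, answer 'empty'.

enqueue(52): [52]
dequeue(): []
enqueue(65): [65]
enqueue(65): [65, 65]
dequeue(): [65]
enqueue(12): [65, 12]
dequeue(): [12]
enqueue(49): [12, 49]
enqueue(3): [12, 49, 3]
enqueue(72): [12, 49, 3, 72]
enqueue(2): [12, 49, 3, 72, 2]

Answer: 12 49 3 72 2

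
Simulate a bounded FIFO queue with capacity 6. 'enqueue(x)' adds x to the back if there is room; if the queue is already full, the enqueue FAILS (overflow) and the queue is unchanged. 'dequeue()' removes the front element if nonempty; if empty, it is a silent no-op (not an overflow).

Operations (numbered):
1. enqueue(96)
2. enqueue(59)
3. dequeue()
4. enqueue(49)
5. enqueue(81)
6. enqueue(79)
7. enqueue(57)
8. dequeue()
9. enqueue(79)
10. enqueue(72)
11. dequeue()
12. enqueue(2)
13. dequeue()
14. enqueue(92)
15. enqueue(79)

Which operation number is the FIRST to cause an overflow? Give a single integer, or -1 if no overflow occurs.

1. enqueue(96): size=1
2. enqueue(59): size=2
3. dequeue(): size=1
4. enqueue(49): size=2
5. enqueue(81): size=3
6. enqueue(79): size=4
7. enqueue(57): size=5
8. dequeue(): size=4
9. enqueue(79): size=5
10. enqueue(72): size=6
11. dequeue(): size=5
12. enqueue(2): size=6
13. dequeue(): size=5
14. enqueue(92): size=6
15. enqueue(79): size=6=cap → OVERFLOW (fail)

Answer: 15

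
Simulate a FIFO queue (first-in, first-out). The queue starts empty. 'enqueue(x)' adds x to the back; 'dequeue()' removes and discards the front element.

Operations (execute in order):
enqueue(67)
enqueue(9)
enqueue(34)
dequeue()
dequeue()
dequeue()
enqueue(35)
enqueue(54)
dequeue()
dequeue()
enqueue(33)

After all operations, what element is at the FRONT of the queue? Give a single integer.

Answer: 33

Derivation:
enqueue(67): queue = [67]
enqueue(9): queue = [67, 9]
enqueue(34): queue = [67, 9, 34]
dequeue(): queue = [9, 34]
dequeue(): queue = [34]
dequeue(): queue = []
enqueue(35): queue = [35]
enqueue(54): queue = [35, 54]
dequeue(): queue = [54]
dequeue(): queue = []
enqueue(33): queue = [33]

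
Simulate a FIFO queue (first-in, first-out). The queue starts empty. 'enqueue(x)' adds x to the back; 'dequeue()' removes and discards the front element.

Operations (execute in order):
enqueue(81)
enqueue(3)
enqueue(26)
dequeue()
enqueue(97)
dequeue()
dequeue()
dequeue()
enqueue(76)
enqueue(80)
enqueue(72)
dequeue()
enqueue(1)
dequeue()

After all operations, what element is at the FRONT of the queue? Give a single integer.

Answer: 72

Derivation:
enqueue(81): queue = [81]
enqueue(3): queue = [81, 3]
enqueue(26): queue = [81, 3, 26]
dequeue(): queue = [3, 26]
enqueue(97): queue = [3, 26, 97]
dequeue(): queue = [26, 97]
dequeue(): queue = [97]
dequeue(): queue = []
enqueue(76): queue = [76]
enqueue(80): queue = [76, 80]
enqueue(72): queue = [76, 80, 72]
dequeue(): queue = [80, 72]
enqueue(1): queue = [80, 72, 1]
dequeue(): queue = [72, 1]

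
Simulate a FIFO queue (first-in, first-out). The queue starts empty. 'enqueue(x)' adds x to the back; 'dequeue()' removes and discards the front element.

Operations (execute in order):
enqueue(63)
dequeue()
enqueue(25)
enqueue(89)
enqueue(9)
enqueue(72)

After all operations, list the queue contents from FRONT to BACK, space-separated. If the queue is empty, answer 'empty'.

enqueue(63): [63]
dequeue(): []
enqueue(25): [25]
enqueue(89): [25, 89]
enqueue(9): [25, 89, 9]
enqueue(72): [25, 89, 9, 72]

Answer: 25 89 9 72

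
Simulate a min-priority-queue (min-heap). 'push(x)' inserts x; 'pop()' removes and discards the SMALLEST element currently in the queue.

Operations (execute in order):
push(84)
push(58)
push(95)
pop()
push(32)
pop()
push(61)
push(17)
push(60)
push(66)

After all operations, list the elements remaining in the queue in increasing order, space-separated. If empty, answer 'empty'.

push(84): heap contents = [84]
push(58): heap contents = [58, 84]
push(95): heap contents = [58, 84, 95]
pop() → 58: heap contents = [84, 95]
push(32): heap contents = [32, 84, 95]
pop() → 32: heap contents = [84, 95]
push(61): heap contents = [61, 84, 95]
push(17): heap contents = [17, 61, 84, 95]
push(60): heap contents = [17, 60, 61, 84, 95]
push(66): heap contents = [17, 60, 61, 66, 84, 95]

Answer: 17 60 61 66 84 95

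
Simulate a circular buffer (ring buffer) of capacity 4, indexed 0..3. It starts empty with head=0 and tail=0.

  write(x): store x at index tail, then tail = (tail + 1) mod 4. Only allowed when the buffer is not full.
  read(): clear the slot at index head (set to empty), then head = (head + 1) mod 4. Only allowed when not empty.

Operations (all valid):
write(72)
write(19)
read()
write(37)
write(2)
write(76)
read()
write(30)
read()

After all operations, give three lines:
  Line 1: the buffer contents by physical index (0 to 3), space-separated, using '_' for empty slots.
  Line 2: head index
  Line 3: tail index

write(72): buf=[72 _ _ _], head=0, tail=1, size=1
write(19): buf=[72 19 _ _], head=0, tail=2, size=2
read(): buf=[_ 19 _ _], head=1, tail=2, size=1
write(37): buf=[_ 19 37 _], head=1, tail=3, size=2
write(2): buf=[_ 19 37 2], head=1, tail=0, size=3
write(76): buf=[76 19 37 2], head=1, tail=1, size=4
read(): buf=[76 _ 37 2], head=2, tail=1, size=3
write(30): buf=[76 30 37 2], head=2, tail=2, size=4
read(): buf=[76 30 _ 2], head=3, tail=2, size=3

Answer: 76 30 _ 2
3
2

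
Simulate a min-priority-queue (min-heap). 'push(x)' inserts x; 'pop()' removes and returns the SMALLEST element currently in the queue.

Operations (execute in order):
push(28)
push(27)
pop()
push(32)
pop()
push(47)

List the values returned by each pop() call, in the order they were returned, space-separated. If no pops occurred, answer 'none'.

push(28): heap contents = [28]
push(27): heap contents = [27, 28]
pop() → 27: heap contents = [28]
push(32): heap contents = [28, 32]
pop() → 28: heap contents = [32]
push(47): heap contents = [32, 47]

Answer: 27 28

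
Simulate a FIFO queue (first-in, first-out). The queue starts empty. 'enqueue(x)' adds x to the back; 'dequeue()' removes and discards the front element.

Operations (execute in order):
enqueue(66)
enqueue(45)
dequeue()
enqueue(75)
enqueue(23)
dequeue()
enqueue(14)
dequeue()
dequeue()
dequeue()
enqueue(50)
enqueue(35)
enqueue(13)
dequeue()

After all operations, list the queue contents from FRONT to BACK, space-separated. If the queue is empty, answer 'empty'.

Answer: 35 13

Derivation:
enqueue(66): [66]
enqueue(45): [66, 45]
dequeue(): [45]
enqueue(75): [45, 75]
enqueue(23): [45, 75, 23]
dequeue(): [75, 23]
enqueue(14): [75, 23, 14]
dequeue(): [23, 14]
dequeue(): [14]
dequeue(): []
enqueue(50): [50]
enqueue(35): [50, 35]
enqueue(13): [50, 35, 13]
dequeue(): [35, 13]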